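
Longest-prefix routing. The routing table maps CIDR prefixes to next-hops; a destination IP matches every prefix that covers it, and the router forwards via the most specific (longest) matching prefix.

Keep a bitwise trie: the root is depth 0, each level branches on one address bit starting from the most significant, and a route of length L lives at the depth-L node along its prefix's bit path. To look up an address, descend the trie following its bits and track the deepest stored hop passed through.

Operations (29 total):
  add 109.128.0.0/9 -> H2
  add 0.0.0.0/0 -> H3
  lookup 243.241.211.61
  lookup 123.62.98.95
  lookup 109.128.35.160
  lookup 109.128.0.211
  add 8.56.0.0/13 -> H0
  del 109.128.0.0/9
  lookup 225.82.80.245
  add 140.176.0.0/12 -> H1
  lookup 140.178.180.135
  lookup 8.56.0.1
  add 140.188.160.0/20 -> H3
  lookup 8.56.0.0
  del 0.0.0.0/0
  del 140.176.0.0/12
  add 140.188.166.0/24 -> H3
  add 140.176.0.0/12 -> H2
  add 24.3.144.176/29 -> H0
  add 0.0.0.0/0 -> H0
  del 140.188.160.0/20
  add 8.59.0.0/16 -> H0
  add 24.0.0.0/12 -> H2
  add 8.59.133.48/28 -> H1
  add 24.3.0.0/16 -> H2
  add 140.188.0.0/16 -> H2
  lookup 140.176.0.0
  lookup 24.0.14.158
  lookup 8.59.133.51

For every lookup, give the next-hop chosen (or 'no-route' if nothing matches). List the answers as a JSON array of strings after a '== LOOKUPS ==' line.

Apply in order:
  add 109.128.0.0/9 -> H2 at depth 9
  add 0.0.0.0/0 -> H3 at depth 0
  ? 243.241.211.61  path d0:H3  best=H3
  ? 123.62.98.95  path d0:H3→d1:-→d2:-→d3:-  best=H3
  ? 109.128.35.160  path d0:H3→d1:-→d2:-→d3:-→d4:-→d5:-→d6:-→d7:-→d8:-→d9:H2  best=H2
  ? 109.128.0.211  path d0:H3→d1:-→d2:-→d3:-→d4:-→d5:-→d6:-→d7:-→d8:-→d9:H2  best=H2
  add 8.56.0.0/13 -> H0 at depth 13
  del 109.128.0.0/9 (clear depth 9)
  ? 225.82.80.245  path d0:H3  best=H3
  add 140.176.0.0/12 -> H1 at depth 12
  ? 140.178.180.135  path d0:H3→d1:-→d2:-→d3:-→d4:-→d5:-→d6:-→d7:-→d8:-→d9:-→d10:-→d11:-→d12:H1  best=H1
  ? 8.56.0.1  path d0:H3→d1:-→d2:-→d3:-→d4:-→d5:-→d6:-→d7:-→d8:-→d9:-→d10:-→d11:-→d12:-→d13:H0  best=H0
  add 140.188.160.0/20 -> H3 at depth 20
  ? 8.56.0.0  path d0:H3→d1:-→d2:-→d3:-→d4:-→d5:-→d6:-→d7:-→d8:-→d9:-→d10:-→d11:-→d12:-→d13:H0  best=H0
  del 0.0.0.0/0 (clear depth 0)
  del 140.176.0.0/12 (clear depth 12)
  add 140.188.166.0/24 -> H3 at depth 24
  add 140.176.0.0/12 -> H2 at depth 12
  add 24.3.144.176/29 -> H0 at depth 29
  add 0.0.0.0/0 -> H0 at depth 0
  del 140.188.160.0/20 (clear depth 20)
  add 8.59.0.0/16 -> H0 at depth 16
  add 24.0.0.0/12 -> H2 at depth 12
  add 8.59.133.48/28 -> H1 at depth 28
  add 24.3.0.0/16 -> H2 at depth 16
  add 140.188.0.0/16 -> H2 at depth 16
  ? 140.176.0.0  path d0:H0→d1:-→d2:-→d3:-→d4:-→d5:-→d6:-→d7:-→d8:-→d9:-→d10:-→d11:-→d12:H2  best=H2
  ? 24.0.14.158  path d0:H0→d1:-→d2:-→d3:-→d4:-→d5:-→d6:-→d7:-→d8:-→d9:-→d10:-→d11:-→d12:H2→d13:-→d14:-  best=H2
  ? 8.59.133.51  path d0:H0→d1:-→d2:-→d3:-→d4:-→d5:-→d6:-→d7:-→d8:-→d9:-→d10:-→d11:-→d12:-→d13:H0→d14:-→d15:-→d16:H0→d17:-→d18:-→d19:-→d20:-→d21:-→d22:-→d23:-→d24:-→d25:-→d26:-→d27:-→d28:H1  best=H1

== LOOKUPS ==
["H3","H3","H2","H2","H3","H1","H0","H0","H2","H2","H1"]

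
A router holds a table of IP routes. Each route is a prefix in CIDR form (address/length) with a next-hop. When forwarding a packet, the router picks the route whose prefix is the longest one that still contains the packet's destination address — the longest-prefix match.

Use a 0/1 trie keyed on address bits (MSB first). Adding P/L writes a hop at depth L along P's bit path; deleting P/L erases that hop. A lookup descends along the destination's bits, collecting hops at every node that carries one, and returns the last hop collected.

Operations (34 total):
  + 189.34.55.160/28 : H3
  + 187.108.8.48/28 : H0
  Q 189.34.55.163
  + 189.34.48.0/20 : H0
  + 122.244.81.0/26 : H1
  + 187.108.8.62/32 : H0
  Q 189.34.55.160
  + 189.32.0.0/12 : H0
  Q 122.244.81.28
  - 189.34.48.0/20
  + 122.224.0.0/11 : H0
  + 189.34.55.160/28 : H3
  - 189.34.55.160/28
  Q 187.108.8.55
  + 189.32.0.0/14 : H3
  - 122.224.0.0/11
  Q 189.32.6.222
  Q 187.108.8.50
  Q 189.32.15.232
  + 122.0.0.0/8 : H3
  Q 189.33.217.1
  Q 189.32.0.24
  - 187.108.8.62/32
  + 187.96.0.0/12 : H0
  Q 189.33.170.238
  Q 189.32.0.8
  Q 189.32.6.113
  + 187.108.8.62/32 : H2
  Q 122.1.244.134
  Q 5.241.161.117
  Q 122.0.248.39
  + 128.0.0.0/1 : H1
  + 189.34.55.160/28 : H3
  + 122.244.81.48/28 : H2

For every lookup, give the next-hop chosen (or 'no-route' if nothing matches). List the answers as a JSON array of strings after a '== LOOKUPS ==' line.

Trace:
  + 189.34.55.160/28 (H3) depth=28
  + 187.108.8.48/28 (H0) depth=28
  lookup 189.34.55.163: bits 1011110100100010001101111010 walk d0:-→d1:-→d2:-→d3:-→d4:-→d5:-→d6:-→d7:-→d8:-→d9:-→d10:-→d11:-→d12:-→d13:-→d14:-→d15:-→d16:-→d17:-→d18:-→d19:-→d20:-→d21:-→d22:-→d23:-→d24:-→d25:-→d26:-→d27:-→d28:H3 -> H3
  + 189.34.48.0/20 (H0) depth=20
  + 122.244.81.0/26 (H1) depth=26
  + 187.108.8.62/32 (H0) depth=32
  lookup 189.34.55.160: bits 1011110100100010001101111010 walk d0:-→d1:-→d2:-→d3:-→d4:-→d5:-→d6:-→d7:-→d8:-→d9:-→d10:-→d11:-→d12:-→d13:-→d14:-→d15:-→d16:-→d17:-→d18:-→d19:-→d20:H0→d21:-→d22:-→d23:-→d24:-→d25:-→d26:-→d27:-→d28:H3 -> H3
  + 189.32.0.0/12 (H0) depth=12
  lookup 122.244.81.28: bits 01111010111101000101000100 walk d0:-→d1:-→d2:-→d3:-→d4:-→d5:-→d6:-→d7:-→d8:-→d9:-→d10:-→d11:-→d12:-→d13:-→d14:-→d15:-→d16:-→d17:-→d18:-→d19:-→d20:-→d21:-→d22:-→d23:-→d24:-→d25:-→d26:H1 -> H1
  del 189.34.48.0/20 (clear depth 20)
  + 122.224.0.0/11 (H0) depth=11
  + 189.34.55.160/28 (H3) depth=28
  del 189.34.55.160/28 (clear depth 28)
  lookup 187.108.8.55: bits 1011101101101100000010000011 walk d0:-→d1:-→d2:-→d3:-→d4:-→d5:-→d6:-→d7:-→d8:-→d9:-→d10:-→d11:-→d12:-→d13:-→d14:-→d15:-→d16:-→d17:-→d18:-→d19:-→d20:-→d21:-→d22:-→d23:-→d24:-→d25:-→d26:-→d27:-→d28:H0 -> H0
  + 189.32.0.0/14 (H3) depth=14
  del 122.224.0.0/11 (clear depth 11)
  lookup 189.32.6.222: bits 10111101001000 walk d0:-→d1:-→d2:-→d3:-→d4:-→d5:-→d6:-→d7:-→d8:-→d9:-→d10:-→d11:-→d12:H0→d13:-→d14:H3 -> H3
  lookup 187.108.8.50: bits 1011101101101100000010000011 walk d0:-→d1:-→d2:-→d3:-→d4:-→d5:-→d6:-→d7:-→d8:-→d9:-→d10:-→d11:-→d12:-→d13:-→d14:-→d15:-→d16:-→d17:-→d18:-→d19:-→d20:-→d21:-→d22:-→d23:-→d24:-→d25:-→d26:-→d27:-→d28:H0 -> H0
  lookup 189.32.15.232: bits 10111101001000 walk d0:-→d1:-→d2:-→d3:-→d4:-→d5:-→d6:-→d7:-→d8:-→d9:-→d10:-→d11:-→d12:H0→d13:-→d14:H3 -> H3
  + 122.0.0.0/8 (H3) depth=8
  lookup 189.33.217.1: bits 10111101001000 walk d0:-→d1:-→d2:-→d3:-→d4:-→d5:-→d6:-→d7:-→d8:-→d9:-→d10:-→d11:-→d12:H0→d13:-→d14:H3 -> H3
  lookup 189.32.0.24: bits 10111101001000 walk d0:-→d1:-→d2:-→d3:-→d4:-→d5:-→d6:-→d7:-→d8:-→d9:-→d10:-→d11:-→d12:H0→d13:-→d14:H3 -> H3
  del 187.108.8.62/32 (clear depth 32)
  + 187.96.0.0/12 (H0) depth=12
  lookup 189.33.170.238: bits 10111101001000 walk d0:-→d1:-→d2:-→d3:-→d4:-→d5:-→d6:-→d7:-→d8:-→d9:-→d10:-→d11:-→d12:H0→d13:-→d14:H3 -> H3
  lookup 189.32.0.8: bits 10111101001000 walk d0:-→d1:-→d2:-→d3:-→d4:-→d5:-→d6:-→d7:-→d8:-→d9:-→d10:-→d11:-→d12:H0→d13:-→d14:H3 -> H3
  lookup 189.32.6.113: bits 10111101001000 walk d0:-→d1:-→d2:-→d3:-→d4:-→d5:-→d6:-→d7:-→d8:-→d9:-→d10:-→d11:-→d12:H0→d13:-→d14:H3 -> H3
  + 187.108.8.62/32 (H2) depth=32
  lookup 122.1.244.134: bits 01111010 walk d0:-→d1:-→d2:-→d3:-→d4:-→d5:-→d6:-→d7:-→d8:H3 -> H3
  lookup 5.241.161.117: bits 0 walk d0:-→d1:- -> no-route
  lookup 122.0.248.39: bits 01111010 walk d0:-→d1:-→d2:-→d3:-→d4:-→d5:-→d6:-→d7:-→d8:H3 -> H3
  + 128.0.0.0/1 (H1) depth=1
  + 189.34.55.160/28 (H3) depth=28
  + 122.244.81.48/28 (H2) depth=28

== LOOKUPS ==
["H3","H3","H1","H0","H3","H0","H3","H3","H3","H3","H3","H3","H3","no-route","H3"]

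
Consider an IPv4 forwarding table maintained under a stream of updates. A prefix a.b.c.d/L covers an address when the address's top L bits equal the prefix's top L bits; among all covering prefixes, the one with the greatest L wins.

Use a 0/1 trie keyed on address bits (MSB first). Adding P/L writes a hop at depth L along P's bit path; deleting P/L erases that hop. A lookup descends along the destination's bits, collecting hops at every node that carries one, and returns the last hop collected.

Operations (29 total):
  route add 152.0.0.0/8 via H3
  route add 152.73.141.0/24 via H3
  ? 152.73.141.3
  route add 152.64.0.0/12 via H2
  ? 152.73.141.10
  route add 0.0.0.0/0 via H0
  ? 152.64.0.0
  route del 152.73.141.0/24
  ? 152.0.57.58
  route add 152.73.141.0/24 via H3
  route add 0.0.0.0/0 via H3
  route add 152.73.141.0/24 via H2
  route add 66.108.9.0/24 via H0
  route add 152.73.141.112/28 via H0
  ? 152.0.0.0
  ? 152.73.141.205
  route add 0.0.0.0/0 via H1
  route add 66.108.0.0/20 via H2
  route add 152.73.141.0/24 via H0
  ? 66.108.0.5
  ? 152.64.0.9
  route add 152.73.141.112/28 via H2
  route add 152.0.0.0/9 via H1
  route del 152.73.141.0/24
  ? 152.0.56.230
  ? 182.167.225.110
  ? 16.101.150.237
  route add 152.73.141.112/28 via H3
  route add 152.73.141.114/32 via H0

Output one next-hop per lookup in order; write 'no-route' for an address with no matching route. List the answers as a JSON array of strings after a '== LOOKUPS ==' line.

Trace:
  add 152.0.0.0/8 -> H3 at depth 8
  add 152.73.141.0/24 -> H3 at depth 24
  ? 152.73.141.3  path d0:-→d1:-→d2:-→d3:-→d4:-→d5:-→d6:-→d7:-→d8:H3→d9:-→d10:-→d11:-→d12:-→d13:-→d14:-→d15:-→d16:-→d17:-→d18:-→d19:-→d20:-→d21:-→d22:-→d23:-→d24:H3  best=H3
  add 152.64.0.0/12 -> H2 at depth 12
  ? 152.73.141.10  path d0:-→d1:-→d2:-→d3:-→d4:-→d5:-→d6:-→d7:-→d8:H3→d9:-→d10:-→d11:-→d12:H2→d13:-→d14:-→d15:-→d16:-→d17:-→d18:-→d19:-→d20:-→d21:-→d22:-→d23:-→d24:H3  best=H3
  add 0.0.0.0/0 -> H0 at depth 0
  ? 152.64.0.0  path d0:H0→d1:-→d2:-→d3:-→d4:-→d5:-→d6:-→d7:-→d8:H3→d9:-→d10:-→d11:-→d12:H2  best=H2
  del 152.73.141.0/24 (clear depth 24)
  ? 152.0.57.58  path d0:H0→d1:-→d2:-→d3:-→d4:-→d5:-→d6:-→d7:-→d8:H3→d9:-  best=H3
  add 152.73.141.0/24 -> H3 at depth 24
  add 0.0.0.0/0 -> H3 at depth 0
  add 152.73.141.0/24 -> H2 at depth 24
  add 66.108.9.0/24 -> H0 at depth 24
  add 152.73.141.112/28 -> H0 at depth 28
  ? 152.0.0.0  path d0:H3→d1:-→d2:-→d3:-→d4:-→d5:-→d6:-→d7:-→d8:H3→d9:-  best=H3
  ? 152.73.141.205  path d0:H3→d1:-→d2:-→d3:-→d4:-→d5:-→d6:-→d7:-→d8:H3→d9:-→d10:-→d11:-→d12:H2→d13:-→d14:-→d15:-→d16:-→d17:-→d18:-→d19:-→d20:-→d21:-→d22:-→d23:-→d24:H2  best=H2
  add 0.0.0.0/0 -> H1 at depth 0
  add 66.108.0.0/20 -> H2 at depth 20
  add 152.73.141.0/24 -> H0 at depth 24
  ? 66.108.0.5  path d0:H1→d1:-→d2:-→d3:-→d4:-→d5:-→d6:-→d7:-→d8:-→d9:-→d10:-→d11:-→d12:-→d13:-→d14:-→d15:-→d16:-→d17:-→d18:-→d19:-→d20:H2  best=H2
  ? 152.64.0.9  path d0:H1→d1:-→d2:-→d3:-→d4:-→d5:-→d6:-→d7:-→d8:H3→d9:-→d10:-→d11:-→d12:H2  best=H2
  add 152.73.141.112/28 -> H2 at depth 28
  add 152.0.0.0/9 -> H1 at depth 9
  del 152.73.141.0/24 (clear depth 24)
  ? 152.0.56.230  path d0:H1→d1:-→d2:-→d3:-→d4:-→d5:-→d6:-→d7:-→d8:H3→d9:H1  best=H1
  ? 182.167.225.110  path d0:H1→d1:-→d2:-  best=H1
  ? 16.101.150.237  path d0:H1→d1:-  best=H1
  add 152.73.141.112/28 -> H3 at depth 28
  add 152.73.141.114/32 -> H0 at depth 32

== LOOKUPS ==
["H3","H3","H2","H3","H3","H2","H2","H2","H1","H1","H1"]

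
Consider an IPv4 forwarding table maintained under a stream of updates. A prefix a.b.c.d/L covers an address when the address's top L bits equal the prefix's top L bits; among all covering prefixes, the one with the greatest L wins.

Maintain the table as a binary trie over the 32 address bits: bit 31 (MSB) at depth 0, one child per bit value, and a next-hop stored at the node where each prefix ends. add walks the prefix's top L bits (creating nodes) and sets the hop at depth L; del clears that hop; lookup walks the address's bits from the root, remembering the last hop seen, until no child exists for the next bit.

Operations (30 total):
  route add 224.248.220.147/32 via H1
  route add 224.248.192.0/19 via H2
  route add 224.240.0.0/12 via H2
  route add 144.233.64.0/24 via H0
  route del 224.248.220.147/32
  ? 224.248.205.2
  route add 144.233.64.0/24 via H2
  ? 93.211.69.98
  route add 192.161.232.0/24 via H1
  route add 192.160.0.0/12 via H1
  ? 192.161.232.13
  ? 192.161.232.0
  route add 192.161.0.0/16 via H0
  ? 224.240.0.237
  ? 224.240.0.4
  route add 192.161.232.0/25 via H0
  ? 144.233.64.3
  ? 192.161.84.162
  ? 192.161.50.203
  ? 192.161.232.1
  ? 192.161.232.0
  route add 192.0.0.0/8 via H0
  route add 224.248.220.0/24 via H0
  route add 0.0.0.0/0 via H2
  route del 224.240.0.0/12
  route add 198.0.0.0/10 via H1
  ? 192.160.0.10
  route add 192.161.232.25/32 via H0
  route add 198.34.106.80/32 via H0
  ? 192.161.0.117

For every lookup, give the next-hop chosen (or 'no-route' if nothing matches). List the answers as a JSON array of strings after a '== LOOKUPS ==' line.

Trace:
  add 224.248.220.147/32 -> H1 at depth 32
  add 224.248.192.0/19 -> H2 at depth 19
  add 224.240.0.0/12 -> H2 at depth 12
  add 144.233.64.0/24 -> H0 at depth 24
  del 224.248.220.147/32 (clear depth 32)
  lookup 224.248.205.2: bits 1110000011111000110 walk d0:-→d1:-→d2:-→d3:-→d4:-→d5:-→d6:-→d7:-→d8:-→d9:-→d10:-→d11:-→d12:H2→d13:-→d14:-→d15:-→d16:-→d17:-→d18:-→d19:H2 -> H2
  add 144.233.64.0/24 -> H2 at depth 24
  lookup 93.211.69.98: bits ε walk d0:- -> no-route
  add 192.161.232.0/24 -> H1 at depth 24
  add 192.160.0.0/12 -> H1 at depth 12
  lookup 192.161.232.13: bits 110000001010000111101000 walk d0:-→d1:-→d2:-→d3:-→d4:-→d5:-→d6:-→d7:-→d8:-→d9:-→d10:-→d11:-→d12:H1→d13:-→d14:-→d15:-→d16:-→d17:-→d18:-→d19:-→d20:-→d21:-→d22:-→d23:-→d24:H1 -> H1
  lookup 192.161.232.0: bits 110000001010000111101000 walk d0:-→d1:-→d2:-→d3:-→d4:-→d5:-→d6:-→d7:-→d8:-→d9:-→d10:-→d11:-→d12:H1→d13:-→d14:-→d15:-→d16:-→d17:-→d18:-→d19:-→d20:-→d21:-→d22:-→d23:-→d24:H1 -> H1
  add 192.161.0.0/16 -> H0 at depth 16
  lookup 224.240.0.237: bits 111000001111 walk d0:-→d1:-→d2:-→d3:-→d4:-→d5:-→d6:-→d7:-→d8:-→d9:-→d10:-→d11:-→d12:H2 -> H2
  lookup 224.240.0.4: bits 111000001111 walk d0:-→d1:-→d2:-→d3:-→d4:-→d5:-→d6:-→d7:-→d8:-→d9:-→d10:-→d11:-→d12:H2 -> H2
  add 192.161.232.0/25 -> H0 at depth 25
  lookup 144.233.64.3: bits 100100001110100101000000 walk d0:-→d1:-→d2:-→d3:-→d4:-→d5:-→d6:-→d7:-→d8:-→d9:-→d10:-→d11:-→d12:-→d13:-→d14:-→d15:-→d16:-→d17:-→d18:-→d19:-→d20:-→d21:-→d22:-→d23:-→d24:H2 -> H2
  lookup 192.161.84.162: bits 1100000010100001 walk d0:-→d1:-→d2:-→d3:-→d4:-→d5:-→d6:-→d7:-→d8:-→d9:-→d10:-→d11:-→d12:H1→d13:-→d14:-→d15:-→d16:H0 -> H0
  lookup 192.161.50.203: bits 1100000010100001 walk d0:-→d1:-→d2:-→d3:-→d4:-→d5:-→d6:-→d7:-→d8:-→d9:-→d10:-→d11:-→d12:H1→d13:-→d14:-→d15:-→d16:H0 -> H0
  lookup 192.161.232.1: bits 1100000010100001111010000 walk d0:-→d1:-→d2:-→d3:-→d4:-→d5:-→d6:-→d7:-→d8:-→d9:-→d10:-→d11:-→d12:H1→d13:-→d14:-→d15:-→d16:H0→d17:-→d18:-→d19:-→d20:-→d21:-→d22:-→d23:-→d24:H1→d25:H0 -> H0
  lookup 192.161.232.0: bits 1100000010100001111010000 walk d0:-→d1:-→d2:-→d3:-→d4:-→d5:-→d6:-→d7:-→d8:-→d9:-→d10:-→d11:-→d12:H1→d13:-→d14:-→d15:-→d16:H0→d17:-→d18:-→d19:-→d20:-→d21:-→d22:-→d23:-→d24:H1→d25:H0 -> H0
  add 192.0.0.0/8 -> H0 at depth 8
  add 224.248.220.0/24 -> H0 at depth 24
  add 0.0.0.0/0 -> H2 at depth 0
  del 224.240.0.0/12 (clear depth 12)
  add 198.0.0.0/10 -> H1 at depth 10
  lookup 192.160.0.10: bits 110000001010000 walk d0:H2→d1:-→d2:-→d3:-→d4:-→d5:-→d6:-→d7:-→d8:H0→d9:-→d10:-→d11:-→d12:H1→d13:-→d14:-→d15:- -> H1
  add 192.161.232.25/32 -> H0 at depth 32
  add 198.34.106.80/32 -> H0 at depth 32
  lookup 192.161.0.117: bits 1100000010100001 walk d0:H2→d1:-→d2:-→d3:-→d4:-→d5:-→d6:-→d7:-→d8:H0→d9:-→d10:-→d11:-→d12:H1→d13:-→d14:-→d15:-→d16:H0 -> H0

== LOOKUPS ==
["H2","no-route","H1","H1","H2","H2","H2","H0","H0","H0","H0","H1","H0"]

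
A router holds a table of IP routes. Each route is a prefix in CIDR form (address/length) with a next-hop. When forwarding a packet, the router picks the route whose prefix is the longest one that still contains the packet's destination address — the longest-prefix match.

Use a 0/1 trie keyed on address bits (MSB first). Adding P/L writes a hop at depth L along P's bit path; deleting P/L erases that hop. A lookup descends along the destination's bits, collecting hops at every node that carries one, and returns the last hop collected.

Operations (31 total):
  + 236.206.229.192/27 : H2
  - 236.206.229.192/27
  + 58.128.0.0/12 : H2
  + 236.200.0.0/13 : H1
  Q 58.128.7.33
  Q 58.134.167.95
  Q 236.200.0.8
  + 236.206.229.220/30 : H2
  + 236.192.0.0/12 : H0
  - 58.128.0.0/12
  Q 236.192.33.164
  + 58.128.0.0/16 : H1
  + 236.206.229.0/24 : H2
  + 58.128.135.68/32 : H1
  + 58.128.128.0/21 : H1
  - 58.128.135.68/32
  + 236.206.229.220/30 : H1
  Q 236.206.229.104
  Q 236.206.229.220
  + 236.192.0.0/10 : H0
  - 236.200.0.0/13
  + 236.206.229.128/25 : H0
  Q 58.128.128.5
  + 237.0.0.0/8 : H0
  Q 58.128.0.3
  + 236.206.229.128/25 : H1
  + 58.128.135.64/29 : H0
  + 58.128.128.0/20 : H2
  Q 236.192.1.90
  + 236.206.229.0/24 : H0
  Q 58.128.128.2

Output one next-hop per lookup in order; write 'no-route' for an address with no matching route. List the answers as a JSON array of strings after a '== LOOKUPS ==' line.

Trace:
  + 236.206.229.192/27 (H2) depth=27
  - 236.206.229.192/27 clear@27
  + 58.128.0.0/12 (H2) depth=12
  + 236.200.0.0/13 (H1) depth=13
  ? 58.128.7.33  path d0:-→d1:-→d2:-→d3:-→d4:-→d5:-→d6:-→d7:-→d8:-→d9:-→d10:-→d11:-→d12:H2  best=H2
  ? 58.134.167.95  path d0:-→d1:-→d2:-→d3:-→d4:-→d5:-→d6:-→d7:-→d8:-→d9:-→d10:-→d11:-→d12:H2  best=H2
  ? 236.200.0.8  path d0:-→d1:-→d2:-→d3:-→d4:-→d5:-→d6:-→d7:-→d8:-→d9:-→d10:-→d11:-→d12:-→d13:H1  best=H1
  + 236.206.229.220/30 (H2) depth=30
  + 236.192.0.0/12 (H0) depth=12
  - 58.128.0.0/12 clear@12
  ? 236.192.33.164  path d0:-→d1:-→d2:-→d3:-→d4:-→d5:-→d6:-→d7:-→d8:-→d9:-→d10:-→d11:-→d12:H0  best=H0
  + 58.128.0.0/16 (H1) depth=16
  + 236.206.229.0/24 (H2) depth=24
  + 58.128.135.68/32 (H1) depth=32
  + 58.128.128.0/21 (H1) depth=21
  - 58.128.135.68/32 clear@32
  + 236.206.229.220/30 (H1) depth=30
  ? 236.206.229.104  path d0:-→d1:-→d2:-→d3:-→d4:-→d5:-→d6:-→d7:-→d8:-→d9:-→d10:-→d11:-→d12:H0→d13:H1→d14:-→d15:-→d16:-→d17:-→d18:-→d19:-→d20:-→d21:-→d22:-→d23:-→d24:H2  best=H2
  ? 236.206.229.220  path d0:-→d1:-→d2:-→d3:-→d4:-→d5:-→d6:-→d7:-→d8:-→d9:-→d10:-→d11:-→d12:H0→d13:H1→d14:-→d15:-→d16:-→d17:-→d18:-→d19:-→d20:-→d21:-→d22:-→d23:-→d24:H2→d25:-→d26:-→d27:-→d28:-→d29:-→d30:H1  best=H1
  + 236.192.0.0/10 (H0) depth=10
  - 236.200.0.0/13 clear@13
  + 236.206.229.128/25 (H0) depth=25
  ? 58.128.128.5  path d0:-→d1:-→d2:-→d3:-→d4:-→d5:-→d6:-→d7:-→d8:-→d9:-→d10:-→d11:-→d12:-→d13:-→d14:-→d15:-→d16:H1→d17:-→d18:-→d19:-→d20:-→d21:H1  best=H1
  + 237.0.0.0/8 (H0) depth=8
  ? 58.128.0.3  path d0:-→d1:-→d2:-→d3:-→d4:-→d5:-→d6:-→d7:-→d8:-→d9:-→d10:-→d11:-→d12:-→d13:-→d14:-→d15:-→d16:H1  best=H1
  + 236.206.229.128/25 (H1) depth=25
  + 58.128.135.64/29 (H0) depth=29
  + 58.128.128.0/20 (H2) depth=20
  ? 236.192.1.90  path d0:-→d1:-→d2:-→d3:-→d4:-→d5:-→d6:-→d7:-→d8:-→d9:-→d10:H0→d11:-→d12:H0  best=H0
  + 236.206.229.0/24 (H0) depth=24
  ? 58.128.128.2  path d0:-→d1:-→d2:-→d3:-→d4:-→d5:-→d6:-→d7:-→d8:-→d9:-→d10:-→d11:-→d12:-→d13:-→d14:-→d15:-→d16:H1→d17:-→d18:-→d19:-→d20:H2→d21:H1  best=H1

== LOOKUPS ==
["H2","H2","H1","H0","H2","H1","H1","H1","H0","H1"]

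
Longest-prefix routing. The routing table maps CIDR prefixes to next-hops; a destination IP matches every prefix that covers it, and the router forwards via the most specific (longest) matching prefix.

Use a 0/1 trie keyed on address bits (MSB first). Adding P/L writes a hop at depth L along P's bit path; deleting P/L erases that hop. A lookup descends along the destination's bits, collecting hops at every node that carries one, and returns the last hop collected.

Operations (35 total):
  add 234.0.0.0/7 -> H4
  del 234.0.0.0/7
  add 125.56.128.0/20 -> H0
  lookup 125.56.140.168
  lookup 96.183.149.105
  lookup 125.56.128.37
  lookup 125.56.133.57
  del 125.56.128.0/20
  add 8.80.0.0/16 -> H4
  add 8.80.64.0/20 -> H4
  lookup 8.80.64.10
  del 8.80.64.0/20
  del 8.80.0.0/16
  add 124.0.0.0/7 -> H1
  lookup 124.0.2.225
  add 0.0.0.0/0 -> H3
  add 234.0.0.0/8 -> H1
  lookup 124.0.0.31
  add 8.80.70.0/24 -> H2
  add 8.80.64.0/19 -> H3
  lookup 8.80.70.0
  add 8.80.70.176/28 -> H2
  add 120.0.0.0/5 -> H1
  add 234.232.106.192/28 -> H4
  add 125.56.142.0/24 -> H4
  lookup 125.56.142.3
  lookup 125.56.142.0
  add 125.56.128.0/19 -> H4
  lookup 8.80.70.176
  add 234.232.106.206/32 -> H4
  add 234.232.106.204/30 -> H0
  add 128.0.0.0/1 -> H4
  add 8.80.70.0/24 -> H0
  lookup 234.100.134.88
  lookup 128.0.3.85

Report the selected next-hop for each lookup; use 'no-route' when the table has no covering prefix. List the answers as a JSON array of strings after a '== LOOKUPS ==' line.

Trace:
  + 234.0.0.0/7 (H4) depth=7
  del 234.0.0.0/7 (clear depth 7)
  + 125.56.128.0/20 (H0) depth=20
  Q 125.56.140.168: descend 01111101001110001000 ; hops seen [H0] ; pick H0
  Q 96.183.149.105: descend 011 ; hops seen [∅] ; pick no-route
  Q 125.56.128.37: descend 01111101001110001000 ; hops seen [H0] ; pick H0
  Q 125.56.133.57: descend 01111101001110001000 ; hops seen [H0] ; pick H0
  del 125.56.128.0/20 (clear depth 20)
  + 8.80.0.0/16 (H4) depth=16
  + 8.80.64.0/20 (H4) depth=20
  Q 8.80.64.10: descend 00001000010100000100 ; hops seen [H4,H4] ; pick H4
  del 8.80.64.0/20 (clear depth 20)
  del 8.80.0.0/16 (clear depth 16)
  + 124.0.0.0/7 (H1) depth=7
  Q 124.0.2.225: descend 0111110 ; hops seen [H1] ; pick H1
  + 0.0.0.0/0 (H3) depth=0
  + 234.0.0.0/8 (H1) depth=8
  Q 124.0.0.31: descend 0111110 ; hops seen [H3,H1] ; pick H1
  + 8.80.70.0/24 (H2) depth=24
  + 8.80.64.0/19 (H3) depth=19
  Q 8.80.70.0: descend 000010000101000001000110 ; hops seen [H3,H3,H2] ; pick H2
  + 8.80.70.176/28 (H2) depth=28
  + 120.0.0.0/5 (H1) depth=5
  + 234.232.106.192/28 (H4) depth=28
  + 125.56.142.0/24 (H4) depth=24
  Q 125.56.142.3: descend 011111010011100010001110 ; hops seen [H3,H1,H1,H4] ; pick H4
  Q 125.56.142.0: descend 011111010011100010001110 ; hops seen [H3,H1,H1,H4] ; pick H4
  + 125.56.128.0/19 (H4) depth=19
  Q 8.80.70.176: descend 0000100001010000010001101011 ; hops seen [H3,H3,H2,H2] ; pick H2
  + 234.232.106.206/32 (H4) depth=32
  + 234.232.106.204/30 (H0) depth=30
  + 128.0.0.0/1 (H4) depth=1
  + 8.80.70.0/24 (H0) depth=24
  Q 234.100.134.88: descend 11101010 ; hops seen [H3,H4,H1] ; pick H1
  Q 128.0.3.85: descend 1 ; hops seen [H3,H4] ; pick H4

== LOOKUPS ==
["H0","no-route","H0","H0","H4","H1","H1","H2","H4","H4","H2","H1","H4"]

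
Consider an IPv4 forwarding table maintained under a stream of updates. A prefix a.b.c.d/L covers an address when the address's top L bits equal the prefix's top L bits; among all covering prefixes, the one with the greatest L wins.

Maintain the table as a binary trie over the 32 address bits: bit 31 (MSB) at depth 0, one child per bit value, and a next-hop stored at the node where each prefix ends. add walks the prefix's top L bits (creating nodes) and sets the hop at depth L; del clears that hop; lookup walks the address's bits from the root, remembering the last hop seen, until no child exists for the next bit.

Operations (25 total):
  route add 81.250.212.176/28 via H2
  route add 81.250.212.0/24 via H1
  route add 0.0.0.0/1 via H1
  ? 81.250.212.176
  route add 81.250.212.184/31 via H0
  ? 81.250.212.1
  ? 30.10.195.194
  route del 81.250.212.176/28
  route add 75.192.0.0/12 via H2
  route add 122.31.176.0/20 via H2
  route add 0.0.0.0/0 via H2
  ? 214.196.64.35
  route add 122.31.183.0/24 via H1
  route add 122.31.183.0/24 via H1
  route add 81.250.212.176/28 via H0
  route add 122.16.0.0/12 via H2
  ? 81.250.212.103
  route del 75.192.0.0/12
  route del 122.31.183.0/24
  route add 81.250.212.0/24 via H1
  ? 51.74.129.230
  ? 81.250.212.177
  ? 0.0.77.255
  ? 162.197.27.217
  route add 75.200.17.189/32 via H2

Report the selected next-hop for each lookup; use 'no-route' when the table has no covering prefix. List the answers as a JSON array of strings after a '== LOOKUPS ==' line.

Trace:
  + 81.250.212.176/28 (H2) depth=28
  + 81.250.212.0/24 (H1) depth=24
  + 0.0.0.0/1 (H1) depth=1
  Q 81.250.212.176: descend 0101000111111010110101001011 ; hops seen [H1,H1,H2] ; pick H2
  + 81.250.212.184/31 (H0) depth=31
  Q 81.250.212.1: descend 010100011111101011010100 ; hops seen [H1,H1] ; pick H1
  Q 30.10.195.194: descend 0 ; hops seen [H1] ; pick H1
  del 81.250.212.176/28 (clear depth 28)
  + 75.192.0.0/12 (H2) depth=12
  + 122.31.176.0/20 (H2) depth=20
  + 0.0.0.0/0 (H2) depth=0
  Q 214.196.64.35: descend ε ; hops seen [H2] ; pick H2
  + 122.31.183.0/24 (H1) depth=24
  + 122.31.183.0/24 (H1) depth=24
  + 81.250.212.176/28 (H0) depth=28
  + 122.16.0.0/12 (H2) depth=12
  Q 81.250.212.103: descend 010100011111101011010100 ; hops seen [H2,H1,H1] ; pick H1
  del 75.192.0.0/12 (clear depth 12)
  del 122.31.183.0/24 (clear depth 24)
  + 81.250.212.0/24 (H1) depth=24
  Q 51.74.129.230: descend 0 ; hops seen [H2,H1] ; pick H1
  Q 81.250.212.177: descend 0101000111111010110101001011 ; hops seen [H2,H1,H1,H0] ; pick H0
  Q 0.0.77.255: descend 0 ; hops seen [H2,H1] ; pick H1
  Q 162.197.27.217: descend ε ; hops seen [H2] ; pick H2
  + 75.200.17.189/32 (H2) depth=32

== LOOKUPS ==
["H2","H1","H1","H2","H1","H1","H0","H1","H2"]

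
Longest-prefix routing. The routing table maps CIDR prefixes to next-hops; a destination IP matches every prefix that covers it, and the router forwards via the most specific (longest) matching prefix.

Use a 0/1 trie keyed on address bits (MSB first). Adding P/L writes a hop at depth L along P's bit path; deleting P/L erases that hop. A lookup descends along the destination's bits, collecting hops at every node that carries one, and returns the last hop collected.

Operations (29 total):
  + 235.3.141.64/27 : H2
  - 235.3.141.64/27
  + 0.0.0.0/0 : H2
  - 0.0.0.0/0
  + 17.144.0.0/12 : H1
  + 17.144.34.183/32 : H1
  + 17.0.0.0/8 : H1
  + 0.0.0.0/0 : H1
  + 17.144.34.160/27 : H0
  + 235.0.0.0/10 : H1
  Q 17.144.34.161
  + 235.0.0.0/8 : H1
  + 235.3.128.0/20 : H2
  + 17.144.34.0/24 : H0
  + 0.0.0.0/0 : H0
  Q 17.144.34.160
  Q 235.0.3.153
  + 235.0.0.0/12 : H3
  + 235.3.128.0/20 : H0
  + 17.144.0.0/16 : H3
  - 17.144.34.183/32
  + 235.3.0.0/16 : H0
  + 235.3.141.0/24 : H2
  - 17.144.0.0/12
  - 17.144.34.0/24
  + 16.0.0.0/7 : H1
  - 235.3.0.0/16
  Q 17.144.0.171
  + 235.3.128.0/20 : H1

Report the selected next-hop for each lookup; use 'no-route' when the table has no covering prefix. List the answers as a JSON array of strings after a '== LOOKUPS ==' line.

Apply in order:
  + 235.3.141.64/27 (H2) depth=27
  - 235.3.141.64/27 clear@27
  + 0.0.0.0/0 (H2) depth=0
  - 0.0.0.0/0 clear@0
  + 17.144.0.0/12 (H1) depth=12
  + 17.144.34.183/32 (H1) depth=32
  + 17.0.0.0/8 (H1) depth=8
  + 0.0.0.0/0 (H1) depth=0
  + 17.144.34.160/27 (H0) depth=27
  + 235.0.0.0/10 (H1) depth=10
  Q 17.144.34.161: descend 000100011001000000100010101 ; hops seen [H1,H1,H1,H0] ; pick H0
  + 235.0.0.0/8 (H1) depth=8
  + 235.3.128.0/20 (H2) depth=20
  + 17.144.34.0/24 (H0) depth=24
  + 0.0.0.0/0 (H0) depth=0
  Q 17.144.34.160: descend 000100011001000000100010101 ; hops seen [H0,H1,H1,H0,H0] ; pick H0
  Q 235.0.3.153: descend 11101011000000 ; hops seen [H0,H1,H1] ; pick H1
  + 235.0.0.0/12 (H3) depth=12
  + 235.3.128.0/20 (H0) depth=20
  + 17.144.0.0/16 (H3) depth=16
  - 17.144.34.183/32 clear@32
  + 235.3.0.0/16 (H0) depth=16
  + 235.3.141.0/24 (H2) depth=24
  - 17.144.0.0/12 clear@12
  - 17.144.34.0/24 clear@24
  + 16.0.0.0/7 (H1) depth=7
  - 235.3.0.0/16 clear@16
  Q 17.144.0.171: descend 000100011001000000 ; hops seen [H0,H1,H1,H3] ; pick H3
  + 235.3.128.0/20 (H1) depth=20

== LOOKUPS ==
["H0","H0","H1","H3"]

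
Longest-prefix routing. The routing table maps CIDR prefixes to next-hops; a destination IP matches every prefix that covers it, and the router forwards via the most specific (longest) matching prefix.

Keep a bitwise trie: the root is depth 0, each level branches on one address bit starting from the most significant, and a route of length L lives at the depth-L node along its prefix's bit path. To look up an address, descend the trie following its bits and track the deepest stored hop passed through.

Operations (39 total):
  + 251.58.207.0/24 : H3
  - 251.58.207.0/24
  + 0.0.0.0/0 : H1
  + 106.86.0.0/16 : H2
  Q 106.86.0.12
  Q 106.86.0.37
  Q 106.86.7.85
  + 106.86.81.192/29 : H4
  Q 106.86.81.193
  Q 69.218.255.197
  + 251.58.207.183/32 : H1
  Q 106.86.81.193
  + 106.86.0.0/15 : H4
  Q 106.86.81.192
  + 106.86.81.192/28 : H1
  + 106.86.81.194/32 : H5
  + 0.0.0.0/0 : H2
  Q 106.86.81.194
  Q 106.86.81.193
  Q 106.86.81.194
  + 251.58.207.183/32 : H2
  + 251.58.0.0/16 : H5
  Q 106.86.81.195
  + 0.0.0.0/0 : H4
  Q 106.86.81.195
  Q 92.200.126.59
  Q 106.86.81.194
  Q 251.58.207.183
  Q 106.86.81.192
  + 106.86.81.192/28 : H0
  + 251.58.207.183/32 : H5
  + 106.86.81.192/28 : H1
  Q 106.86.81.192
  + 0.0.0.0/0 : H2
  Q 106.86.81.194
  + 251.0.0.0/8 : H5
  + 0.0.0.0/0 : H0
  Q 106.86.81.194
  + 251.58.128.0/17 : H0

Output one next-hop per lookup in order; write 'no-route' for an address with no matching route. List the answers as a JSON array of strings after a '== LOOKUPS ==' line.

Trace:
  + 251.58.207.0/24 (H3) depth=24
  - 251.58.207.0/24 clear@24
  + 0.0.0.0/0 (H1) depth=0
  + 106.86.0.0/16 (H2) depth=16
  Q 106.86.0.12: descend 0110101001010110 ; hops seen [H1,H2] ; pick H2
  Q 106.86.0.37: descend 0110101001010110 ; hops seen [H1,H2] ; pick H2
  Q 106.86.7.85: descend 0110101001010110 ; hops seen [H1,H2] ; pick H2
  + 106.86.81.192/29 (H4) depth=29
  Q 106.86.81.193: descend 01101010010101100101000111000 ; hops seen [H1,H2,H4] ; pick H4
  Q 69.218.255.197: descend 01 ; hops seen [H1] ; pick H1
  + 251.58.207.183/32 (H1) depth=32
  Q 106.86.81.193: descend 01101010010101100101000111000 ; hops seen [H1,H2,H4] ; pick H4
  + 106.86.0.0/15 (H4) depth=15
  Q 106.86.81.192: descend 01101010010101100101000111000 ; hops seen [H1,H4,H2,H4] ; pick H4
  + 106.86.81.192/28 (H1) depth=28
  + 106.86.81.194/32 (H5) depth=32
  + 0.0.0.0/0 (H2) depth=0
  Q 106.86.81.194: descend 01101010010101100101000111000010 ; hops seen [H2,H4,H2,H1,H4,H5] ; pick H5
  Q 106.86.81.193: descend 011010100101011001010001110000 ; hops seen [H2,H4,H2,H1,H4] ; pick H4
  Q 106.86.81.194: descend 01101010010101100101000111000010 ; hops seen [H2,H4,H2,H1,H4,H5] ; pick H5
  + 251.58.207.183/32 (H2) depth=32
  + 251.58.0.0/16 (H5) depth=16
  Q 106.86.81.195: descend 0110101001010110010100011100001 ; hops seen [H2,H4,H2,H1,H4] ; pick H4
  + 0.0.0.0/0 (H4) depth=0
  Q 106.86.81.195: descend 0110101001010110010100011100001 ; hops seen [H4,H4,H2,H1,H4] ; pick H4
  Q 92.200.126.59: descend 01 ; hops seen [H4] ; pick H4
  Q 106.86.81.194: descend 01101010010101100101000111000010 ; hops seen [H4,H4,H2,H1,H4,H5] ; pick H5
  Q 251.58.207.183: descend 11111011001110101100111110110111 ; hops seen [H4,H5,H2] ; pick H2
  Q 106.86.81.192: descend 011010100101011001010001110000 ; hops seen [H4,H4,H2,H1,H4] ; pick H4
  + 106.86.81.192/28 (H0) depth=28
  + 251.58.207.183/32 (H5) depth=32
  + 106.86.81.192/28 (H1) depth=28
  Q 106.86.81.192: descend 011010100101011001010001110000 ; hops seen [H4,H4,H2,H1,H4] ; pick H4
  + 0.0.0.0/0 (H2) depth=0
  Q 106.86.81.194: descend 01101010010101100101000111000010 ; hops seen [H2,H4,H2,H1,H4,H5] ; pick H5
  + 251.0.0.0/8 (H5) depth=8
  + 0.0.0.0/0 (H0) depth=0
  Q 106.86.81.194: descend 01101010010101100101000111000010 ; hops seen [H0,H4,H2,H1,H4,H5] ; pick H5
  + 251.58.128.0/17 (H0) depth=17

== LOOKUPS ==
["H2","H2","H2","H4","H1","H4","H4","H5","H4","H5","H4","H4","H4","H5","H2","H4","H4","H5","H5"]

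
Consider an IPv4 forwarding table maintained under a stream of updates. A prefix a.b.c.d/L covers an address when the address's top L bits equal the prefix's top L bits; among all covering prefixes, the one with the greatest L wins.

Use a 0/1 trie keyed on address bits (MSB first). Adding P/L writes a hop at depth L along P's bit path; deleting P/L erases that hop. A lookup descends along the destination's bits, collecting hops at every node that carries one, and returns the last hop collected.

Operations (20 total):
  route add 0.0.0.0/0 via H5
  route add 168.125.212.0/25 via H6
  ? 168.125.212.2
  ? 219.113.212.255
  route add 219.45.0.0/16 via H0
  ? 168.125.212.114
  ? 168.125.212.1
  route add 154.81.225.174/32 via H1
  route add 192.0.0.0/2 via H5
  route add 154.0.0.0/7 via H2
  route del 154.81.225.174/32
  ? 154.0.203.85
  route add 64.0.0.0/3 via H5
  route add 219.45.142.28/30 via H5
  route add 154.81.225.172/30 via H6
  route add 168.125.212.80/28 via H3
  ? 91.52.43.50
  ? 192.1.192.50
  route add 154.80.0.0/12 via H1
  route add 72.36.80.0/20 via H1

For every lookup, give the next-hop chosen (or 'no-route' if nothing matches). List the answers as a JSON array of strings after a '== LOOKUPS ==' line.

Trace:
  add 0.0.0.0/0 -> H5 at depth 0
  add 168.125.212.0/25 -> H6 at depth 25
  lookup 168.125.212.2: bits 1010100001111101110101000 walk d0:H5→d1:-→d2:-→d3:-→d4:-→d5:-→d6:-→d7:-→d8:-→d9:-→d10:-→d11:-→d12:-→d13:-→d14:-→d15:-→d16:-→d17:-→d18:-→d19:-→d20:-→d21:-→d22:-→d23:-→d24:-→d25:H6 -> H6
  lookup 219.113.212.255: bits 1 walk d0:H5→d1:- -> H5
  add 219.45.0.0/16 -> H0 at depth 16
  lookup 168.125.212.114: bits 1010100001111101110101000 walk d0:H5→d1:-→d2:-→d3:-→d4:-→d5:-→d6:-→d7:-→d8:-→d9:-→d10:-→d11:-→d12:-→d13:-→d14:-→d15:-→d16:-→d17:-→d18:-→d19:-→d20:-→d21:-→d22:-→d23:-→d24:-→d25:H6 -> H6
  lookup 168.125.212.1: bits 1010100001111101110101000 walk d0:H5→d1:-→d2:-→d3:-→d4:-→d5:-→d6:-→d7:-→d8:-→d9:-→d10:-→d11:-→d12:-→d13:-→d14:-→d15:-→d16:-→d17:-→d18:-→d19:-→d20:-→d21:-→d22:-→d23:-→d24:-→d25:H6 -> H6
  add 154.81.225.174/32 -> H1 at depth 32
  add 192.0.0.0/2 -> H5 at depth 2
  add 154.0.0.0/7 -> H2 at depth 7
  - 154.81.225.174/32 clear@32
  lookup 154.0.203.85: bits 100110100 walk d0:H5→d1:-→d2:-→d3:-→d4:-→d5:-→d6:-→d7:H2→d8:-→d9:- -> H2
  add 64.0.0.0/3 -> H5 at depth 3
  add 219.45.142.28/30 -> H5 at depth 30
  add 154.81.225.172/30 -> H6 at depth 30
  add 168.125.212.80/28 -> H3 at depth 28
  lookup 91.52.43.50: bits 010 walk d0:H5→d1:-→d2:-→d3:H5 -> H5
  lookup 192.1.192.50: bits 110 walk d0:H5→d1:-→d2:H5→d3:- -> H5
  add 154.80.0.0/12 -> H1 at depth 12
  add 72.36.80.0/20 -> H1 at depth 20

== LOOKUPS ==
["H6","H5","H6","H6","H2","H5","H5"]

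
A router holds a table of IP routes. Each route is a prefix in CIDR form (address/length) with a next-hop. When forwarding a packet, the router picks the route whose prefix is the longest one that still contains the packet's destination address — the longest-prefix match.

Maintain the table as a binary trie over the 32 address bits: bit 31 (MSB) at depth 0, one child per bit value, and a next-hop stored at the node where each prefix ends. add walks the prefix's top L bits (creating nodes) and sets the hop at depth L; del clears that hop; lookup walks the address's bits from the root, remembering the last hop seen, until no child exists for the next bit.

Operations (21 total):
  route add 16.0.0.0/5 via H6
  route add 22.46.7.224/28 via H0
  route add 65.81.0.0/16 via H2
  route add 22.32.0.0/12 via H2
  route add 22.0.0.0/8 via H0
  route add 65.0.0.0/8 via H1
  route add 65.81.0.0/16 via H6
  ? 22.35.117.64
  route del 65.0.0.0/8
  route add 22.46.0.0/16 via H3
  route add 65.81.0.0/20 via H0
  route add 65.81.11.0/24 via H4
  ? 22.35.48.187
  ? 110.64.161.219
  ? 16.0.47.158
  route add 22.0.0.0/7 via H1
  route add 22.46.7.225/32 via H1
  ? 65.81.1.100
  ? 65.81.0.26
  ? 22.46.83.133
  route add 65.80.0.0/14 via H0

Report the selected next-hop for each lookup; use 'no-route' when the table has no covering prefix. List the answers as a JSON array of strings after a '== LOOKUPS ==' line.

Trace:
  + 16.0.0.0/5 (H6) depth=5
  + 22.46.7.224/28 (H0) depth=28
  + 65.81.0.0/16 (H2) depth=16
  + 22.32.0.0/12 (H2) depth=12
  + 22.0.0.0/8 (H0) depth=8
  + 65.0.0.0/8 (H1) depth=8
  + 65.81.0.0/16 (H6) depth=16
  lookup 22.35.117.64: bits 000101100010 walk d0:-→d1:-→d2:-→d3:-→d4:-→d5:H6→d6:-→d7:-→d8:H0→d9:-→d10:-→d11:-→d12:H2 -> H2
  del 65.0.0.0/8 (clear depth 8)
  + 22.46.0.0/16 (H3) depth=16
  + 65.81.0.0/20 (H0) depth=20
  + 65.81.11.0/24 (H4) depth=24
  lookup 22.35.48.187: bits 000101100010 walk d0:-→d1:-→d2:-→d3:-→d4:-→d5:H6→d6:-→d7:-→d8:H0→d9:-→d10:-→d11:-→d12:H2 -> H2
  lookup 110.64.161.219: bits 01 walk d0:-→d1:-→d2:- -> no-route
  lookup 16.0.47.158: bits 00010 walk d0:-→d1:-→d2:-→d3:-→d4:-→d5:H6 -> H6
  + 22.0.0.0/7 (H1) depth=7
  + 22.46.7.225/32 (H1) depth=32
  lookup 65.81.1.100: bits 01000001010100010000 walk d0:-→d1:-→d2:-→d3:-→d4:-→d5:-→d6:-→d7:-→d8:-→d9:-→d10:-→d11:-→d12:-→d13:-→d14:-→d15:-→d16:H6→d17:-→d18:-→d19:-→d20:H0 -> H0
  lookup 65.81.0.26: bits 01000001010100010000 walk d0:-→d1:-→d2:-→d3:-→d4:-→d5:-→d6:-→d7:-→d8:-→d9:-→d10:-→d11:-→d12:-→d13:-→d14:-→d15:-→d16:H6→d17:-→d18:-→d19:-→d20:H0 -> H0
  lookup 22.46.83.133: bits 00010110001011100 walk d0:-→d1:-→d2:-→d3:-→d4:-→d5:H6→d6:-→d7:H1→d8:H0→d9:-→d10:-→d11:-→d12:H2→d13:-→d14:-→d15:-→d16:H3→d17:- -> H3
  + 65.80.0.0/14 (H0) depth=14

== LOOKUPS ==
["H2","H2","no-route","H6","H0","H0","H3"]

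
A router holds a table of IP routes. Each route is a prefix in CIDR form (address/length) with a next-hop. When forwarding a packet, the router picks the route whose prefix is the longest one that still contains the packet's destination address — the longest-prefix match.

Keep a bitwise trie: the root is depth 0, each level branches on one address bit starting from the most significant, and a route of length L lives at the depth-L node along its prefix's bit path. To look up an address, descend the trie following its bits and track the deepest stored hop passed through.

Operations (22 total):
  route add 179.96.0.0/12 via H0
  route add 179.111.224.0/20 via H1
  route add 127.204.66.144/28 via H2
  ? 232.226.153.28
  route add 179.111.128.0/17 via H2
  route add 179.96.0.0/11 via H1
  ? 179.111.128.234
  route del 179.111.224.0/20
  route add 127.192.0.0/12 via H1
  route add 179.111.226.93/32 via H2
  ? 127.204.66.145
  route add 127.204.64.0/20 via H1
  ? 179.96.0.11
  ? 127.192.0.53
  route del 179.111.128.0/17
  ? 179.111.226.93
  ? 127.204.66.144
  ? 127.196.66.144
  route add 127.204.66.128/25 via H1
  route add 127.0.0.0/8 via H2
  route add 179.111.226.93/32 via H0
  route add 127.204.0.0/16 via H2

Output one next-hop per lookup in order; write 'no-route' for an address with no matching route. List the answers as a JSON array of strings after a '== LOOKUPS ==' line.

Apply in order:
  + 179.96.0.0/12 (H0) depth=12
  + 179.111.224.0/20 (H1) depth=20
  + 127.204.66.144/28 (H2) depth=28
  Q 232.226.153.28: descend 1 ; hops seen [∅] ; pick no-route
  + 179.111.128.0/17 (H2) depth=17
  + 179.96.0.0/11 (H1) depth=11
  Q 179.111.128.234: descend 10110011011011111 ; hops seen [H1,H0,H2] ; pick H2
  del 179.111.224.0/20 (clear depth 20)
  + 127.192.0.0/12 (H1) depth=12
  + 179.111.226.93/32 (H2) depth=32
  Q 127.204.66.145: descend 0111111111001100010000101001 ; hops seen [H1,H2] ; pick H2
  + 127.204.64.0/20 (H1) depth=20
  Q 179.96.0.11: descend 101100110110 ; hops seen [H1,H0] ; pick H0
  Q 127.192.0.53: descend 011111111100 ; hops seen [H1] ; pick H1
  del 179.111.128.0/17 (clear depth 17)
  Q 179.111.226.93: descend 10110011011011111110001001011101 ; hops seen [H1,H0,H2] ; pick H2
  Q 127.204.66.144: descend 0111111111001100010000101001 ; hops seen [H1,H1,H2] ; pick H2
  Q 127.196.66.144: descend 011111111100 ; hops seen [H1] ; pick H1
  + 127.204.66.128/25 (H1) depth=25
  + 127.0.0.0/8 (H2) depth=8
  + 179.111.226.93/32 (H0) depth=32
  + 127.204.0.0/16 (H2) depth=16

== LOOKUPS ==
["no-route","H2","H2","H0","H1","H2","H2","H1"]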